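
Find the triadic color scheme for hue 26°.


Triadic: equally spaced at 120° intervals
H1 = 26°
H2 = (26 + 120) mod 360 = 146°
H3 = (26 + 240) mod 360 = 266°
Triadic = 26°, 146°, 266°


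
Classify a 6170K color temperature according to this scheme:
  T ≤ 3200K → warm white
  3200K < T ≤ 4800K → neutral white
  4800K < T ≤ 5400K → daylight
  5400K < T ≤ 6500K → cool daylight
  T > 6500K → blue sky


Temperature: 6170K
5400K < 6170K ≤ 6500K → cool daylight
Classification: cool daylight


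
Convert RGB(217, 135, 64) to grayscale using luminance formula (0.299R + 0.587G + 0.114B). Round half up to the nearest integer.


Gray = 0.299×R + 0.587×G + 0.114×B
Gray = 0.299×217 + 0.587×135 + 0.114×64
Gray = 64.883 + 79.245 + 7.296
Gray = 151.424 → round half up → 151
Gray = 151


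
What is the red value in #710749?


Color: #710749
R = 71 = 113
G = 07 = 7
B = 49 = 73
Red = 113


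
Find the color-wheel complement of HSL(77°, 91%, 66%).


Complement = opposite side of color wheel = hue + 180°
H' = (77 + 180) mod 360 = 257°
S and L unchanged.
= HSL(257°, 91%, 66%)


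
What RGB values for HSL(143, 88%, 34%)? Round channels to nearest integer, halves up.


H=143°, S=0.88, L=0.34
C = (1-|2L-1|)×S = (1-|-0.32|)×0.88 = 0.5984
H' = H/60 = 143/60 ≈ 2.3833; X = C×(1-|H' mod 2 - 1|) ≈ 0.2294
m = L - C/2 = 0.34 - 0.2992 = 0.0408
Sector ⌊H'⌋ = 2 → (R',G',B') = (0.0, 0.5984, ≈0.2294)
RGB = ((R'+m)×255, (G'+m)×255, (B'+m)×255) = (10.404, 162.996, 68.8976)
Round half up → RGB(10, 163, 69)


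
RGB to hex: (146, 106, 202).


R = 146 → 92 (hex)
G = 106 → 6A (hex)
B = 202 → CA (hex)
Hex = #926ACA


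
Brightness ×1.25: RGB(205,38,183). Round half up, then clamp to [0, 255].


Multiply each channel by 1.25, round half up, clamp to [0, 255]
R: 205×1.25 = 256.25 → round → 256 → clamp → 255
G: 38×1.25 = 47.5 → round → 48
B: 183×1.25 = 228.75 → round → 229
= RGB(255, 48, 229)


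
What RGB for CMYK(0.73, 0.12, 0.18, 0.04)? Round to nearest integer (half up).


R = 255 × (1-C) × (1-K) = 255 × 0.27 × 0.96 = 66.096 → 66
G = 255 × (1-M) × (1-K) = 255 × 0.88 × 0.96 = 215.424 → 215
B = 255 × (1-Y) × (1-K) = 255 × 0.82 × 0.96 = 200.736 → 201
= RGB(66, 215, 201)


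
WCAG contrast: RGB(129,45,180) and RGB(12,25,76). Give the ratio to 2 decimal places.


Linearize each sRGB channel c=v/255: c/12.92 if c ≤ 0.04045 else ((c+0.055)/1.055)^2.4
L = 0.2126×R_lin + 0.7152×G_lin + 0.0722×B_lin
Color 1 (129,45,180):
  R=129: 129/255≈0.5059 > 0.04045 → ((0.5059+0.055)/1.055)^2.4 ≈ 0.21953
  G=45: 45/255≈0.1765 > 0.04045 → ((0.1765+0.055)/1.055)^2.4 ≈ 0.02624
  B=180: 180/255≈0.7059 > 0.04045 → ((0.7059+0.055)/1.055)^2.4 ≈ 0.45641
  L1 = 0.2126×0.21953 + 0.7152×0.02624 + 0.0722×0.45641 ≈ 0.09839
Color 2 (12,25,76):
  R=12: 12/255≈0.0471 > 0.04045 → ((0.0471+0.055)/1.055)^2.4 ≈ 0.00368
  G=25: 25/255≈0.0980 > 0.04045 → ((0.0980+0.055)/1.055)^2.4 ≈ 0.00972
  B=76: 76/255≈0.2980 > 0.04045 → ((0.2980+0.055)/1.055)^2.4 ≈ 0.07227
  L2 = 0.2126×0.00368 + 0.7152×0.00972 + 0.0722×0.07227 ≈ 0.01295
Lighter = 0.09839, Darker = 0.01295
Ratio = (L_lighter + 0.05) / (L_darker + 0.05)
Ratio = (0.09839 + 0.05) / (0.01295 + 0.05) = 0.14839 / 0.06295 ≈ 2.3572
Ratio ≈ 2.36:1


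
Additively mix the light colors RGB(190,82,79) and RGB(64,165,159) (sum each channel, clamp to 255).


Additive: each channel = min(255, C₁+C₂)
R: 190+64 = 254 → 254
G: 82+165 = 247 → 247
B: 79+159 = 238 → 238
= RGB(254, 247, 238)


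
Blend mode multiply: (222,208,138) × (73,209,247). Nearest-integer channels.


Multiply: C = A×B/255, rounded to nearest integer
R: 222×73/255 = 16206/255 ≈ 63.553 → 64
G: 208×209/255 = 43472/255 ≈ 170.478 → 170
B: 138×247/255 = 34086/255 ≈ 133.671 → 134
= RGB(64, 170, 134)


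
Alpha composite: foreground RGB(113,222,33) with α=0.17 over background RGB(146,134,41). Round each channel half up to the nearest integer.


C = α×F + (1-α)×B, with 1-α = 0.83
R: 0.17×113 + 0.83×146 = 19.21 + 121.18 = 140.39 → 140
G: 0.17×222 + 0.83×134 = 37.74 + 111.22 = 148.96 → 149
B: 0.17×33 + 0.83×41 = 5.61 + 34.03 = 39.64 → 40
= RGB(140, 149, 40)


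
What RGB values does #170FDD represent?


17 → 23 (R)
0F → 15 (G)
DD → 221 (B)
= RGB(23, 15, 221)


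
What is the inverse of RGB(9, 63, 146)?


Invert: (255-R, 255-G, 255-B)
R: 255-9 = 246
G: 255-63 = 192
B: 255-146 = 109
= RGB(246, 192, 109)


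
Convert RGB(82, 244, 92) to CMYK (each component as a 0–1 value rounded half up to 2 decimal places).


R'=82/255≈0.3216, G'=244/255≈0.9569, B'=92/255≈0.3608
K = 1 - max(R',G',B') = 1 - 244/255 = 11/255 = 0.04313… → 0.04
(1-R'-K)/(1-K) simplifies to (max-R)/max with max = 244:
C = (244-82)/244 = 162/244 = 0.66393… → 0.66
M = (244-244)/244 = 0/244 = 0 → 0.00
Y = (244-92)/244 = 152/244 = 0.62295… → 0.62
= CMYK(0.66, 0.00, 0.62, 0.04)


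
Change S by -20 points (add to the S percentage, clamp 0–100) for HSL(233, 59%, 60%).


Original S = 59%
Adjustment = -20 percentage points
New S = 59 + (-20) = 39
Clamp to [0, 100] → 39
= HSL(233°, 39%, 60%)


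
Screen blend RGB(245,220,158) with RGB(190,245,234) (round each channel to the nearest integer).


Screen: C = 255 - (255-A)×(255-B)/255, rounded to nearest integer
R: 255 - (255-245)×(255-190)/255 = 255 - 650/255 ≈ 255 - 2.549 = 252.451 → 252
G: 255 - (255-220)×(255-245)/255 = 255 - 350/255 ≈ 255 - 1.373 = 253.627 → 254
B: 255 - (255-158)×(255-234)/255 = 255 - 2037/255 ≈ 255 - 7.988 = 247.012 → 247
= RGB(252, 254, 247)


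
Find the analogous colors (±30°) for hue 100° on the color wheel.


Base hue: 100°
Left analog: (100 - 30) mod 360 = 70°
Right analog: (100 + 30) mod 360 = 130°
Analogous hues = 70° and 130°


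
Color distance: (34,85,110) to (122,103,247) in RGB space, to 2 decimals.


d = √[(R₁-R₂)² + (G₁-G₂)² + (B₁-B₂)²]
d = √[(34-122)² + (85-103)² + (110-247)²]
d = √[7744 + 324 + 18769]
d = √26837
d ≈ 163.82


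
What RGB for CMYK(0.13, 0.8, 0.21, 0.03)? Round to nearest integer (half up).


R = 255 × (1-C) × (1-K) = 255 × 0.87 × 0.97 = 215.1945 → 215
G = 255 × (1-M) × (1-K) = 255 × 0.20 × 0.97 = 49.47 → 49
B = 255 × (1-Y) × (1-K) = 255 × 0.79 × 0.97 = 195.4065 → 195
= RGB(215, 49, 195)


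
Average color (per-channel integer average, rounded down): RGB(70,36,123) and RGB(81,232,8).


Midpoint: each channel = ⌊(C₁+C₂)/2⌋
R: ⌊(70+81)/2⌋ = 75
G: ⌊(36+232)/2⌋ = 134
B: ⌊(123+8)/2⌋ = 65
= RGB(75, 134, 65)


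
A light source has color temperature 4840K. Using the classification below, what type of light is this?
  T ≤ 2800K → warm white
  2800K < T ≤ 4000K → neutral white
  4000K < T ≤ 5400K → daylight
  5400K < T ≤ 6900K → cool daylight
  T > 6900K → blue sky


Temperature: 4840K
4000K < 4840K ≤ 5400K → daylight
Classification: daylight


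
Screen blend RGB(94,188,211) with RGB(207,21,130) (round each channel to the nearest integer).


Screen: C = 255 - (255-A)×(255-B)/255, rounded to nearest integer
R: 255 - (255-94)×(255-207)/255 = 255 - 7728/255 ≈ 255 - 30.306 = 224.694 → 225
G: 255 - (255-188)×(255-21)/255 = 255 - 15678/255 ≈ 255 - 61.482 = 193.518 → 194
B: 255 - (255-211)×(255-130)/255 = 255 - 5500/255 ≈ 255 - 21.569 = 233.431 → 233
= RGB(225, 194, 233)


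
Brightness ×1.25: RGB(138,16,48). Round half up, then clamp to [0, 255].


Multiply each channel by 1.25, round half up, clamp to [0, 255]
R: 138×1.25 = 172.5 → round → 173
G: 16×1.25 = 20
B: 48×1.25 = 60
= RGB(173, 20, 60)


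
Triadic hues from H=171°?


Triadic: equally spaced at 120° intervals
H1 = 171°
H2 = (171 + 120) mod 360 = 291°
H3 = (171 + 240) mod 360 = 51°
Triadic = 171°, 291°, 51°


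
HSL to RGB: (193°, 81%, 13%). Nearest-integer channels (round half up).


H=193°, S=0.81, L=0.13
C = (1-|2L-1|)×S = (1-|-0.74|)×0.81 = 0.2106
H' = H/60 = 193/60 ≈ 3.2167; X = C×(1-|H' mod 2 - 1|) = 0.16497
m = L - C/2 = 0.13 - 0.1053 = 0.0247
Sector ⌊H'⌋ = 3 → (R',G',B') = (0.0, 0.16497, 0.2106)
RGB = ((R'+m)×255, (G'+m)×255, (B'+m)×255) = (6.2985, 48.36585, 60.0015)
Round half up → RGB(6, 48, 60)


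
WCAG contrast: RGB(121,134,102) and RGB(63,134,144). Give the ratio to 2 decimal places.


Linearize each sRGB channel c=v/255: c/12.92 if c ≤ 0.04045 else ((c+0.055)/1.055)^2.4
L = 0.2126×R_lin + 0.7152×G_lin + 0.0722×B_lin
Color 1 (121,134,102):
  R=121: 121/255≈0.4745 > 0.04045 → ((0.4745+0.055)/1.055)^2.4 ≈ 0.19120
  G=134: 134/255≈0.5255 > 0.04045 → ((0.5255+0.055)/1.055)^2.4 ≈ 0.23840
  B=102: 102/255≈0.4000 > 0.04045 → ((0.4000+0.055)/1.055)^2.4 ≈ 0.13287
  L1 = 0.2126×0.19120 + 0.7152×0.23840 + 0.0722×0.13287 ≈ 0.22074
Color 2 (63,134,144):
  R=63: 63/255≈0.2471 > 0.04045 → ((0.2471+0.055)/1.055)^2.4 ≈ 0.04971
  G=134: 134/255≈0.5255 > 0.04045 → ((0.5255+0.055)/1.055)^2.4 ≈ 0.23840
  B=144: 144/255≈0.5647 > 0.04045 → ((0.5647+0.055)/1.055)^2.4 ≈ 0.27889
  L2 = 0.2126×0.04971 + 0.7152×0.23840 + 0.0722×0.27889 ≈ 0.20121
Lighter = 0.22074, Darker = 0.20121
Ratio = (L_lighter + 0.05) / (L_darker + 0.05)
Ratio = (0.22074 + 0.05) / (0.20121 + 0.05) = 0.27074 / 0.25121 ≈ 1.0778
Ratio ≈ 1.08:1


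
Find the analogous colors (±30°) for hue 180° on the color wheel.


Base hue: 180°
Left analog: (180 - 30) mod 360 = 150°
Right analog: (180 + 30) mod 360 = 210°
Analogous hues = 150° and 210°


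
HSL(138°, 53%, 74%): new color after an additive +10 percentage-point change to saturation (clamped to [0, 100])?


Original S = 53%
Adjustment = +10 percentage points
New S = 53 + (10) = 63
Clamp to [0, 100] → 63
= HSL(138°, 63%, 74%)


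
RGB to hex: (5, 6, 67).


R = 5 → 05 (hex)
G = 6 → 06 (hex)
B = 67 → 43 (hex)
Hex = #050643


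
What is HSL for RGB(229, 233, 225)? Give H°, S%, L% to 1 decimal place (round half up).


Normalize: R'=229/255≈0.8980, G'=233/255≈0.9137, B'=225/255≈0.8824
Max=233/255, Min=225/255, Δ=Max-Min=8/255
L = (Max+Min)/2 = (233+225)/510 = 458/510 = 0.89803… → L = 89.8%
L > 0.5 → S = Δ/(2-Max-Min) = 8/(510-233-225) = 8/52 = 0.15384… → S = 15.4%
(the 1/255 factors cancel in S and H, so raw channel differences can be used)
Max is G' → H = 60 × ((B-R)/Δ + 2) = 60 × ((225-229)/8 + 2)
  -4/8 + 2 = -0.5 + 2 = 1.5
  H = 60 × 1.5 = 90° → H = 90.0°
= HSL(90.0°, 15.4%, 89.8%)


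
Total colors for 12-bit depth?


Colors = 2^bits = 2^12
= 4,096 colors


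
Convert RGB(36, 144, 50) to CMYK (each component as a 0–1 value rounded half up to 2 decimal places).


R'=36/255≈0.1412, G'=144/255≈0.5647, B'=50/255≈0.1961
K = 1 - max(R',G',B') = 1 - 144/255 = 111/255 = 0.43529… → 0.44
(1-R'-K)/(1-K) simplifies to (max-R)/max with max = 144:
C = (144-36)/144 = 108/144 = 0.75 → 0.75
M = (144-144)/144 = 0/144 = 0 → 0.00
Y = (144-50)/144 = 94/144 = 0.65277… → 0.65
= CMYK(0.75, 0.00, 0.65, 0.44)


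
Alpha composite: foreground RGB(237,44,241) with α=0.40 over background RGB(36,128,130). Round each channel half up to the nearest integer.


C = α×F + (1-α)×B, with 1-α = 0.60
R: 0.40×237 + 0.60×36 = 94.80 + 21.60 = 116.40 → 116
G: 0.40×44 + 0.60×128 = 17.60 + 76.80 = 94.40 → 94
B: 0.40×241 + 0.60×130 = 96.40 + 78.00 = 174.40 → 174
= RGB(116, 94, 174)


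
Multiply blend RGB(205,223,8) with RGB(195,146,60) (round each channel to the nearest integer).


Multiply: C = A×B/255, rounded to nearest integer
R: 205×195/255 = 39975/255 ≈ 156.765 → 157
G: 223×146/255 = 32558/255 ≈ 127.678 → 128
B: 8×60/255 = 480/255 ≈ 1.882 → 2
= RGB(157, 128, 2)


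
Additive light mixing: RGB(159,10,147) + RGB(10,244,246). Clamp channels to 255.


Additive: each channel = min(255, C₁+C₂)
R: 159+10 = 169 → 169
G: 10+244 = 254 → 254
B: 147+246 = 393 → 255
= RGB(169, 254, 255)


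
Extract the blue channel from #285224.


Color: #285224
R = 28 = 40
G = 52 = 82
B = 24 = 36
Blue = 36


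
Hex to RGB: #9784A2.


97 → 151 (R)
84 → 132 (G)
A2 → 162 (B)
= RGB(151, 132, 162)


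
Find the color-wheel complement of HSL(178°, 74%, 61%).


Complement = opposite side of color wheel = hue + 180°
H' = (178 + 180) mod 360 = 358°
S and L unchanged.
= HSL(358°, 74%, 61%)


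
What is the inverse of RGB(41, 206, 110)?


Invert: (255-R, 255-G, 255-B)
R: 255-41 = 214
G: 255-206 = 49
B: 255-110 = 145
= RGB(214, 49, 145)


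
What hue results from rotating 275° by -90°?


New hue = (H + rotation) mod 360
New hue = (275 -90) mod 360
= 185 mod 360
= 185°


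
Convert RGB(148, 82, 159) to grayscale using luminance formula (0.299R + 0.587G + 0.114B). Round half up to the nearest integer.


Gray = 0.299×R + 0.587×G + 0.114×B
Gray = 0.299×148 + 0.587×82 + 0.114×159
Gray = 44.252 + 48.134 + 18.126
Gray = 110.512 → round half up → 111
Gray = 111


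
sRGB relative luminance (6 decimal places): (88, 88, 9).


Linearize each channel (sRGB transfer function): c = v/255; c_lin = c/12.92 if c ≤ 0.04045, else ((c+0.055)/1.055)^2.4
  R: 88/255 ≈ 0.345098 > 0.04045 → ((0.345098+0.055)/1.055)^2.4 ≈ 0.097587
  G: 88/255 ≈ 0.345098 > 0.04045 → ((0.345098+0.055)/1.055)^2.4 ≈ 0.097587
  B: 9/255 ≈ 0.035294 ≤ 0.04045 → 0.035294/12.92 ≈ 0.002732
R_lin = 0.097587, G_lin = 0.097587, B_lin = 0.002732
L = 0.2126×R + 0.7152×G + 0.0722×B
L = 0.2126×0.097587 + 0.7152×0.097587 + 0.0722×0.002732
L ≈ 0.090739


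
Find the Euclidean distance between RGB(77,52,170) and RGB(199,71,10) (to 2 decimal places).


d = √[(R₁-R₂)² + (G₁-G₂)² + (B₁-B₂)²]
d = √[(77-199)² + (52-71)² + (170-10)²]
d = √[14884 + 361 + 25600]
d = √40845
d ≈ 202.10


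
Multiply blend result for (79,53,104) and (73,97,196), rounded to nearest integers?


Multiply: C = A×B/255, rounded to nearest integer
R: 79×73/255 = 5767/255 ≈ 22.616 → 23
G: 53×97/255 = 5141/255 ≈ 20.161 → 20
B: 104×196/255 = 20384/255 ≈ 79.937 → 80
= RGB(23, 20, 80)


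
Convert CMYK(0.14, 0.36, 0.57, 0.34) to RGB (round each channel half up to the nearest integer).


R = 255 × (1-C) × (1-K) = 255 × 0.86 × 0.66 = 144.738 → 145
G = 255 × (1-M) × (1-K) = 255 × 0.64 × 0.66 = 107.712 → 108
B = 255 × (1-Y) × (1-K) = 255 × 0.43 × 0.66 = 72.369 → 72
= RGB(145, 108, 72)


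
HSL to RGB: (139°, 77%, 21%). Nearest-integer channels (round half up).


H=139°, S=0.77, L=0.21
C = (1-|2L-1|)×S = (1-|-0.58|)×0.77 = 0.3234
H' = H/60 = 139/60 ≈ 2.3167; X = C×(1-|H' mod 2 - 1|) = 0.10241
m = L - C/2 = 0.21 - 0.1617 = 0.0483
Sector ⌊H'⌋ = 2 → (R',G',B') = (0.0, 0.3234, 0.10241)
RGB = ((R'+m)×255, (G'+m)×255, (B'+m)×255) = (12.3165, 94.7835, 38.43105)
Round half up → RGB(12, 95, 38)


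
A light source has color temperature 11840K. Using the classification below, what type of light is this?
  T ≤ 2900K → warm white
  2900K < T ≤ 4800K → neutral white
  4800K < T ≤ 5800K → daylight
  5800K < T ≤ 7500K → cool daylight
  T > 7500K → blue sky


Temperature: 11840K
11840K > 7500K → blue sky
Classification: blue sky


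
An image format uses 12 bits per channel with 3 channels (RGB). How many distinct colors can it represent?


Total bits = 12 bits/channel × 3 channels = 36 bits
Distinct colors = 2^36
= 68,719,476,736 colors


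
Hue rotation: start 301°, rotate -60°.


New hue = (H + rotation) mod 360
New hue = (301 -60) mod 360
= 241 mod 360
= 241°


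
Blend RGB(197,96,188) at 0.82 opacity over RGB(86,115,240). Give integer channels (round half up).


C = α×F + (1-α)×B, with 1-α = 0.18
R: 0.82×197 + 0.18×86 = 161.54 + 15.48 = 177.02 → 177
G: 0.82×96 + 0.18×115 = 78.72 + 20.70 = 99.42 → 99
B: 0.82×188 + 0.18×240 = 154.16 + 43.20 = 197.36 → 197
= RGB(177, 99, 197)


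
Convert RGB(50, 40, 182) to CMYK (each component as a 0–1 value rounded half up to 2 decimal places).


R'=50/255≈0.1961, G'=40/255≈0.1569, B'=182/255≈0.7137
K = 1 - max(R',G',B') = 1 - 182/255 = 73/255 = 0.28627… → 0.29
(1-R'-K)/(1-K) simplifies to (max-R)/max with max = 182:
C = (182-50)/182 = 132/182 = 0.72527… → 0.73
M = (182-40)/182 = 142/182 = 0.78021… → 0.78
Y = (182-182)/182 = 0/182 = 0 → 0.00
= CMYK(0.73, 0.78, 0.00, 0.29)


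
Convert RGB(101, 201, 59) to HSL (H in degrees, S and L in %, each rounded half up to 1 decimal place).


Normalize: R'=101/255≈0.3961, G'=201/255≈0.7882, B'=59/255≈0.2314
Max=201/255, Min=59/255, Δ=Max-Min=142/255
L = (Max+Min)/2 = (201+59)/510 = 260/510 = 0.50980… → L = 51.0%
L > 0.5 → S = Δ/(2-Max-Min) = 142/(510-201-59) = 142/250 = 0.568 → S = 56.8%
(the 1/255 factors cancel in S and H, so raw channel differences can be used)
Max is G' → H = 60 × ((B-R)/Δ + 2) = 60 × ((59-101)/142 + 2)
  -42/142 + 2 = -0.2957… + 2 = 1.7042…
  H = 60 × 1.7042… = 102.253…° → H = 102.3°
= HSL(102.3°, 56.8%, 51.0%)


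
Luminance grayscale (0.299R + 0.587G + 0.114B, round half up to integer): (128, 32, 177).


Gray = 0.299×R + 0.587×G + 0.114×B
Gray = 0.299×128 + 0.587×32 + 0.114×177
Gray = 38.272 + 18.784 + 20.178
Gray = 77.234 → round half up → 77
Gray = 77


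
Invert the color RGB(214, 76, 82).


Invert: (255-R, 255-G, 255-B)
R: 255-214 = 41
G: 255-76 = 179
B: 255-82 = 173
= RGB(41, 179, 173)


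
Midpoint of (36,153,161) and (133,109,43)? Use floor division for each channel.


Midpoint: each channel = ⌊(C₁+C₂)/2⌋
R: ⌊(36+133)/2⌋ = 84
G: ⌊(153+109)/2⌋ = 131
B: ⌊(161+43)/2⌋ = 102
= RGB(84, 131, 102)


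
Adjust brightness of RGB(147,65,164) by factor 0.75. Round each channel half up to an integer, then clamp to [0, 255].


Multiply each channel by 0.75, round half up, clamp to [0, 255]
R: 147×0.75 = 110.25 → round → 110
G: 65×0.75 = 48.75 → round → 49
B: 164×0.75 = 123
= RGB(110, 49, 123)


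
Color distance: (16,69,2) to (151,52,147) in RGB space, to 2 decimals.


d = √[(R₁-R₂)² + (G₁-G₂)² + (B₁-B₂)²]
d = √[(16-151)² + (69-52)² + (2-147)²]
d = √[18225 + 289 + 21025]
d = √39539
d ≈ 198.84


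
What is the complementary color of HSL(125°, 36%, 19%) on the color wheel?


Complement = opposite side of color wheel = hue + 180°
H' = (125 + 180) mod 360 = 305°
S and L unchanged.
= HSL(305°, 36%, 19%)


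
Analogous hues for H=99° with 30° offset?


Base hue: 99°
Left analog: (99 - 30) mod 360 = 69°
Right analog: (99 + 30) mod 360 = 129°
Analogous hues = 69° and 129°


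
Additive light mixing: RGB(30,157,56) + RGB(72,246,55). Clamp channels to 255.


Additive: each channel = min(255, C₁+C₂)
R: 30+72 = 102 → 102
G: 157+246 = 403 → 255
B: 56+55 = 111 → 111
= RGB(102, 255, 111)


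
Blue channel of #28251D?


Color: #28251D
R = 28 = 40
G = 25 = 37
B = 1D = 29
Blue = 29


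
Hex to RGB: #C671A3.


C6 → 198 (R)
71 → 113 (G)
A3 → 163 (B)
= RGB(198, 113, 163)


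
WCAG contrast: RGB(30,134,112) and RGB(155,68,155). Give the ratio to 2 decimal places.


Linearize each sRGB channel c=v/255: c/12.92 if c ≤ 0.04045 else ((c+0.055)/1.055)^2.4
L = 0.2126×R_lin + 0.7152×G_lin + 0.0722×B_lin
Color 1 (30,134,112):
  R=30: 30/255≈0.1176 > 0.04045 → ((0.1176+0.055)/1.055)^2.4 ≈ 0.01298
  G=134: 134/255≈0.5255 > 0.04045 → ((0.5255+0.055)/1.055)^2.4 ≈ 0.23840
  B=112: 112/255≈0.4392 > 0.04045 → ((0.4392+0.055)/1.055)^2.4 ≈ 0.16203
  L1 = 0.2126×0.01298 + 0.7152×0.23840 + 0.0722×0.16203 ≈ 0.18496
Color 2 (155,68,155):
  R=155: 155/255≈0.6078 > 0.04045 → ((0.6078+0.055)/1.055)^2.4 ≈ 0.32778
  G=68: 68/255≈0.2667 > 0.04045 → ((0.2667+0.055)/1.055)^2.4 ≈ 0.05781
  B=155: 155/255≈0.6078 > 0.04045 → ((0.6078+0.055)/1.055)^2.4 ≈ 0.32778
  L2 = 0.2126×0.32778 + 0.7152×0.05781 + 0.0722×0.32778 ≈ 0.13469
Lighter = 0.18496, Darker = 0.13469
Ratio = (L_lighter + 0.05) / (L_darker + 0.05)
Ratio = (0.18496 + 0.05) / (0.13469 + 0.05) = 0.23496 / 0.18469 ≈ 1.2722
Ratio ≈ 1.27:1


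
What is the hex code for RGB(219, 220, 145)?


R = 219 → DB (hex)
G = 220 → DC (hex)
B = 145 → 91 (hex)
Hex = #DBDC91


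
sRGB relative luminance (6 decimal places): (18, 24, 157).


Linearize each channel (sRGB transfer function): c = v/255; c_lin = c/12.92 if c ≤ 0.04045, else ((c+0.055)/1.055)^2.4
  R: 18/255 ≈ 0.070588 > 0.04045 → ((0.070588+0.055)/1.055)^2.4 ≈ 0.006049
  G: 24/255 ≈ 0.094118 > 0.04045 → ((0.094118+0.055)/1.055)^2.4 ≈ 0.009134
  B: 157/255 ≈ 0.615686 > 0.04045 → ((0.615686+0.055)/1.055)^2.4 ≈ 0.337164
R_lin = 0.006049, G_lin = 0.009134, B_lin = 0.337164
L = 0.2126×R + 0.7152×G + 0.0722×B
L = 0.2126×0.006049 + 0.7152×0.009134 + 0.0722×0.337164
L ≈ 0.032162


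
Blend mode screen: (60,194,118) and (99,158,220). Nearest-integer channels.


Screen: C = 255 - (255-A)×(255-B)/255, rounded to nearest integer
R: 255 - (255-60)×(255-99)/255 = 255 - 30420/255 ≈ 255 - 119.294 = 135.706 → 136
G: 255 - (255-194)×(255-158)/255 = 255 - 5917/255 ≈ 255 - 23.204 = 231.796 → 232
B: 255 - (255-118)×(255-220)/255 = 255 - 4795/255 ≈ 255 - 18.804 = 236.196 → 236
= RGB(136, 232, 236)


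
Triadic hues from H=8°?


Triadic: equally spaced at 120° intervals
H1 = 8°
H2 = (8 + 120) mod 360 = 128°
H3 = (8 + 240) mod 360 = 248°
Triadic = 8°, 128°, 248°


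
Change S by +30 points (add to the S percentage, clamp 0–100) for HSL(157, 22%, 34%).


Original S = 22%
Adjustment = +30 percentage points
New S = 22 + (30) = 52
Clamp to [0, 100] → 52
= HSL(157°, 52%, 34%)


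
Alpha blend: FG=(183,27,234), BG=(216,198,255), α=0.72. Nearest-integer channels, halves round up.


C = α×F + (1-α)×B, with 1-α = 0.28
R: 0.72×183 + 0.28×216 = 131.76 + 60.48 = 192.24 → 192
G: 0.72×27 + 0.28×198 = 19.44 + 55.44 = 74.88 → 75
B: 0.72×234 + 0.28×255 = 168.48 + 71.40 = 239.88 → 240
= RGB(192, 75, 240)


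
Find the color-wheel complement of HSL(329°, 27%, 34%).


Complement = opposite side of color wheel = hue + 180°
H' = (329 + 180) mod 360 = 149°
S and L unchanged.
= HSL(149°, 27%, 34%)


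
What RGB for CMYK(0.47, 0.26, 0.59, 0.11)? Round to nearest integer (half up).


R = 255 × (1-C) × (1-K) = 255 × 0.53 × 0.89 = 120.2835 → 120
G = 255 × (1-M) × (1-K) = 255 × 0.74 × 0.89 = 167.943 → 168
B = 255 × (1-Y) × (1-K) = 255 × 0.41 × 0.89 = 93.0495 → 93
= RGB(120, 168, 93)


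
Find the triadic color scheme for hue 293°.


Triadic: equally spaced at 120° intervals
H1 = 293°
H2 = (293 + 120) mod 360 = 53°
H3 = (293 + 240) mod 360 = 173°
Triadic = 293°, 53°, 173°


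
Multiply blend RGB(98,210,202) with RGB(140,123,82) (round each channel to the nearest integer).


Multiply: C = A×B/255, rounded to nearest integer
R: 98×140/255 = 13720/255 ≈ 53.804 → 54
G: 210×123/255 = 25830/255 ≈ 101.294 → 101
B: 202×82/255 = 16564/255 ≈ 64.957 → 65
= RGB(54, 101, 65)


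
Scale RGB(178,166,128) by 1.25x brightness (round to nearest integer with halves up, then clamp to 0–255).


Multiply each channel by 1.25, round half up, clamp to [0, 255]
R: 178×1.25 = 222.5 → round → 223
G: 166×1.25 = 207.5 → round → 208
B: 128×1.25 = 160
= RGB(223, 208, 160)


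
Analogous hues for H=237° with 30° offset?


Base hue: 237°
Left analog: (237 - 30) mod 360 = 207°
Right analog: (237 + 30) mod 360 = 267°
Analogous hues = 207° and 267°


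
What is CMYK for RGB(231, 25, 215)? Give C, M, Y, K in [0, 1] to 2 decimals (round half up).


R'=231/255≈0.9059, G'=25/255≈0.0980, B'=215/255≈0.8431
K = 1 - max(R',G',B') = 1 - 231/255 = 24/255 = 0.09411… → 0.09
(1-R'-K)/(1-K) simplifies to (max-R)/max with max = 231:
C = (231-231)/231 = 0/231 = 0 → 0.00
M = (231-25)/231 = 206/231 = 0.89177… → 0.89
Y = (231-215)/231 = 16/231 = 0.06926… → 0.07
= CMYK(0.00, 0.89, 0.07, 0.09)


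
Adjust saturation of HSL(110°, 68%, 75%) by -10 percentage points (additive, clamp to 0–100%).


Original S = 68%
Adjustment = -10 percentage points
New S = 68 + (-10) = 58
Clamp to [0, 100] → 58
= HSL(110°, 58%, 75%)


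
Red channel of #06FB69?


Color: #06FB69
R = 06 = 6
G = FB = 251
B = 69 = 105
Red = 6


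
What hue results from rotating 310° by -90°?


New hue = (H + rotation) mod 360
New hue = (310 -90) mod 360
= 220 mod 360
= 220°


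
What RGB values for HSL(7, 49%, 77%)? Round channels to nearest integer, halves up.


H=7°, S=0.49, L=0.77
C = (1-|2L-1|)×S = (1-|0.54|)×0.49 = 0.2254
H' = H/60 = 7/60 ≈ 0.1167; X = C×(1-|H' mod 2 - 1|) ≈ 0.0263
m = L - C/2 = 0.77 - 0.1127 = 0.6573
Sector ⌊H'⌋ = 0 → (R',G',B') = (0.2254, ≈0.0263, 0.0)
RGB = ((R'+m)×255, (G'+m)×255, (B'+m)×255) = (225.0885, 174.31715, 167.6115)
Round half up → RGB(225, 174, 168)


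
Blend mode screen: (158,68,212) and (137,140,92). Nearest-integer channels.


Screen: C = 255 - (255-A)×(255-B)/255, rounded to nearest integer
R: 255 - (255-158)×(255-137)/255 = 255 - 11446/255 ≈ 255 - 44.886 = 210.114 → 210
G: 255 - (255-68)×(255-140)/255 = 255 - 21505/255 ≈ 255 - 84.333 = 170.667 → 171
B: 255 - (255-212)×(255-92)/255 = 255 - 7009/255 ≈ 255 - 27.486 = 227.514 → 228
= RGB(210, 171, 228)


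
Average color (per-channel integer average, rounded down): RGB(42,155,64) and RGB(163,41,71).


Midpoint: each channel = ⌊(C₁+C₂)/2⌋
R: ⌊(42+163)/2⌋ = 102
G: ⌊(155+41)/2⌋ = 98
B: ⌊(64+71)/2⌋ = 67
= RGB(102, 98, 67)


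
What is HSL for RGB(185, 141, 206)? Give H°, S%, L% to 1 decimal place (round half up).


Normalize: R'=185/255≈0.7255, G'=141/255≈0.5529, B'=206/255≈0.8078
Max=206/255, Min=141/255, Δ=Max-Min=65/255
L = (Max+Min)/2 = (206+141)/510 = 347/510 = 0.68039… → L = 68.0%
L > 0.5 → S = Δ/(2-Max-Min) = 65/(510-206-141) = 65/163 = 0.39877… → S = 39.9%
(the 1/255 factors cancel in S and H, so raw channel differences can be used)
Max is B' → H = 60 × ((R-G)/Δ + 4) = 60 × ((185-141)/65 + 4)
  44/65 + 4 = 0.6769… + 4 = 4.6769…
  H = 60 × 4.6769… = 280.615…° → H = 280.6°
= HSL(280.6°, 39.9%, 68.0%)


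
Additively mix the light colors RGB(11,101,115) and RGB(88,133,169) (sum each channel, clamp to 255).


Additive: each channel = min(255, C₁+C₂)
R: 11+88 = 99 → 99
G: 101+133 = 234 → 234
B: 115+169 = 284 → 255
= RGB(99, 234, 255)


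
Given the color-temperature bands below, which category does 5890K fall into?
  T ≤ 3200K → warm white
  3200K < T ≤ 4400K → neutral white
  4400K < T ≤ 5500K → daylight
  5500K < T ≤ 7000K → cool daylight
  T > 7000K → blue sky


Temperature: 5890K
5500K < 5890K ≤ 7000K → cool daylight
Classification: cool daylight


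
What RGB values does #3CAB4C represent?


3C → 60 (R)
AB → 171 (G)
4C → 76 (B)
= RGB(60, 171, 76)


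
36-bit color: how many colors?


Colors = 2^bits = 2^36
= 68,719,476,736 colors


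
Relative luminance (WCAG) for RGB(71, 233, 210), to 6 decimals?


Linearize each channel (sRGB transfer function): c = v/255; c_lin = c/12.92 if c ≤ 0.04045, else ((c+0.055)/1.055)^2.4
  R: 71/255 ≈ 0.278431 > 0.04045 → ((0.278431+0.055)/1.055)^2.4 ≈ 0.063010
  G: 233/255 ≈ 0.913725 > 0.04045 → ((0.913725+0.055)/1.055)^2.4 ≈ 0.814847
  B: 210/255 ≈ 0.823529 > 0.04045 → ((0.823529+0.055)/1.055)^2.4 ≈ 0.644480
R_lin = 0.063010, G_lin = 0.814847, B_lin = 0.644480
L = 0.2126×R + 0.7152×G + 0.0722×B
L = 0.2126×0.063010 + 0.7152×0.814847 + 0.0722×0.644480
L ≈ 0.642706


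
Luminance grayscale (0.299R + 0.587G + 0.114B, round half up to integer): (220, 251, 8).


Gray = 0.299×R + 0.587×G + 0.114×B
Gray = 0.299×220 + 0.587×251 + 0.114×8
Gray = 65.780 + 147.337 + 0.912
Gray = 214.029 → round half up → 214
Gray = 214


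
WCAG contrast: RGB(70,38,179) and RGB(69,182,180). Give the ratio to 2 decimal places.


Linearize each sRGB channel c=v/255: c/12.92 if c ≤ 0.04045 else ((c+0.055)/1.055)^2.4
L = 0.2126×R_lin + 0.7152×G_lin + 0.0722×B_lin
Color 1 (70,38,179):
  R=70: 70/255≈0.2745 > 0.04045 → ((0.2745+0.055)/1.055)^2.4 ≈ 0.06125
  G=38: 38/255≈0.1490 > 0.04045 → ((0.1490+0.055)/1.055)^2.4 ≈ 0.01938
  B=179: 179/255≈0.7020 > 0.04045 → ((0.7020+0.055)/1.055)^2.4 ≈ 0.45079
  L1 = 0.2126×0.06125 + 0.7152×0.01938 + 0.0722×0.45079 ≈ 0.05943
Color 2 (69,182,180):
  R=69: 69/255≈0.2706 > 0.04045 → ((0.2706+0.055)/1.055)^2.4 ≈ 0.05951
  G=182: 182/255≈0.7137 > 0.04045 → ((0.7137+0.055)/1.055)^2.4 ≈ 0.46778
  B=180: 180/255≈0.7059 > 0.04045 → ((0.7059+0.055)/1.055)^2.4 ≈ 0.45641
  L2 = 0.2126×0.05951 + 0.7152×0.46778 + 0.0722×0.45641 ≈ 0.38016
Lighter = 0.38016, Darker = 0.05943
Ratio = (L_lighter + 0.05) / (L_darker + 0.05)
Ratio = (0.38016 + 0.05) / (0.05943 + 0.05) = 0.43016 / 0.10943 ≈ 3.9310
Ratio ≈ 3.93:1


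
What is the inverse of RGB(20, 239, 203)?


Invert: (255-R, 255-G, 255-B)
R: 255-20 = 235
G: 255-239 = 16
B: 255-203 = 52
= RGB(235, 16, 52)


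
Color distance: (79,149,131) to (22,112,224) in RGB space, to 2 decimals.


d = √[(R₁-R₂)² + (G₁-G₂)² + (B₁-B₂)²]
d = √[(79-22)² + (149-112)² + (131-224)²]
d = √[3249 + 1369 + 8649]
d = √13267
d ≈ 115.18


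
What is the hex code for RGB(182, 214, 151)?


R = 182 → B6 (hex)
G = 214 → D6 (hex)
B = 151 → 97 (hex)
Hex = #B6D697


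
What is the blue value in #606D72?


Color: #606D72
R = 60 = 96
G = 6D = 109
B = 72 = 114
Blue = 114


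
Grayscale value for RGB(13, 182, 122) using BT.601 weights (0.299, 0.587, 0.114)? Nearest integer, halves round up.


Gray = 0.299×R + 0.587×G + 0.114×B
Gray = 0.299×13 + 0.587×182 + 0.114×122
Gray = 3.887 + 106.834 + 13.908
Gray = 124.629 → round half up → 125
Gray = 125


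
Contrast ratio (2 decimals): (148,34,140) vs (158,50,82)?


Linearize each sRGB channel c=v/255: c/12.92 if c ≤ 0.04045 else ((c+0.055)/1.055)^2.4
L = 0.2126×R_lin + 0.7152×G_lin + 0.0722×B_lin
Color 1 (148,34,140):
  R=148: 148/255≈0.5804 > 0.04045 → ((0.5804+0.055)/1.055)^2.4 ≈ 0.29614
  G=34: 34/255≈0.1333 > 0.04045 → ((0.1333+0.055)/1.055)^2.4 ≈ 0.01600
  B=140: 140/255≈0.5490 > 0.04045 → ((0.5490+0.055)/1.055)^2.4 ≈ 0.26225
  L1 = 0.2126×0.29614 + 0.7152×0.01600 + 0.0722×0.26225 ≈ 0.09333
Color 2 (158,50,82):
  R=158: 158/255≈0.6196 > 0.04045 → ((0.6196+0.055)/1.055)^2.4 ≈ 0.34191
  G=50: 50/255≈0.1961 > 0.04045 → ((0.1961+0.055)/1.055)^2.4 ≈ 0.03190
  B=82: 82/255≈0.3216 > 0.04045 → ((0.3216+0.055)/1.055)^2.4 ≈ 0.08438
  L2 = 0.2126×0.34191 + 0.7152×0.03190 + 0.0722×0.08438 ≈ 0.10160
Lighter = 0.10160, Darker = 0.09333
Ratio = (L_lighter + 0.05) / (L_darker + 0.05)
Ratio = (0.10160 + 0.05) / (0.09333 + 0.05) = 0.15160 / 0.14333 ≈ 1.0576
Ratio ≈ 1.06:1


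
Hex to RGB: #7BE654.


7B → 123 (R)
E6 → 230 (G)
54 → 84 (B)
= RGB(123, 230, 84)


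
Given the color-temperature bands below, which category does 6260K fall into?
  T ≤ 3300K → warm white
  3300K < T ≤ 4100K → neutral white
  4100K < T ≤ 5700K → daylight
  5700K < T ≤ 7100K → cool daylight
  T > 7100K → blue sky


Temperature: 6260K
5700K < 6260K ≤ 7100K → cool daylight
Classification: cool daylight


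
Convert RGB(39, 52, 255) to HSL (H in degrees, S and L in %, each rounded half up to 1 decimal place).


Normalize: R'=39/255≈0.1529, G'=52/255≈0.2039, B'=255/255≈1.0000
Max=255/255, Min=39/255, Δ=Max-Min=216/255
L = (Max+Min)/2 = (255+39)/510 = 294/510 = 0.57647… → L = 57.6%
L > 0.5 → S = Δ/(2-Max-Min) = 216/(510-255-39) = 216/216 = 1 → S = 100.0%
(the 1/255 factors cancel in S and H, so raw channel differences can be used)
Max is B' → H = 60 × ((R-G)/Δ + 4) = 60 × ((39-52)/216 + 4)
  -13/216 + 4 = -0.0601… + 4 = 3.9398…
  H = 60 × 3.9398… = 236.388…° → H = 236.4°
= HSL(236.4°, 100.0%, 57.6%)


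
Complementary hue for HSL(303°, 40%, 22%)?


Complement = opposite side of color wheel = hue + 180°
H' = (303 + 180) mod 360 = 123°
S and L unchanged.
= HSL(123°, 40%, 22%)


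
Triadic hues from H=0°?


Triadic: equally spaced at 120° intervals
H1 = 0°
H2 = (0 + 120) mod 360 = 120°
H3 = (0 + 240) mod 360 = 240°
Triadic = 0°, 120°, 240°


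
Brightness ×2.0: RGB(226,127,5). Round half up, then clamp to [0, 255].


Multiply each channel by 2.0, round half up, clamp to [0, 255]
R: 226×2.0 = 452 → clamp → 255
G: 127×2.0 = 254
B: 5×2.0 = 10
= RGB(255, 254, 10)


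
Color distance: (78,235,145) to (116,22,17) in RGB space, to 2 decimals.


d = √[(R₁-R₂)² + (G₁-G₂)² + (B₁-B₂)²]
d = √[(78-116)² + (235-22)² + (145-17)²]
d = √[1444 + 45369 + 16384]
d = √63197
d ≈ 251.39


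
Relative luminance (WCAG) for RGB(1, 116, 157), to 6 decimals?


Linearize each channel (sRGB transfer function): c = v/255; c_lin = c/12.92 if c ≤ 0.04045, else ((c+0.055)/1.055)^2.4
  R: 1/255 ≈ 0.003922 ≤ 0.04045 → 0.003922/12.92 ≈ 0.000304
  G: 116/255 ≈ 0.454902 > 0.04045 → ((0.454902+0.055)/1.055)^2.4 ≈ 0.174647
  B: 157/255 ≈ 0.615686 > 0.04045 → ((0.615686+0.055)/1.055)^2.4 ≈ 0.337164
R_lin = 0.000304, G_lin = 0.174647, B_lin = 0.337164
L = 0.2126×R + 0.7152×G + 0.0722×B
L = 0.2126×0.000304 + 0.7152×0.174647 + 0.0722×0.337164
L ≈ 0.149316


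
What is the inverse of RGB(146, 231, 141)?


Invert: (255-R, 255-G, 255-B)
R: 255-146 = 109
G: 255-231 = 24
B: 255-141 = 114
= RGB(109, 24, 114)


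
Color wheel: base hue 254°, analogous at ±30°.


Base hue: 254°
Left analog: (254 - 30) mod 360 = 224°
Right analog: (254 + 30) mod 360 = 284°
Analogous hues = 224° and 284°


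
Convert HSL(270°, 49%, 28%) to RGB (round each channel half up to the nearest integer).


H=270°, S=0.49, L=0.28
C = (1-|2L-1|)×S = (1-|-0.44|)×0.49 = 0.2744
H' = H/60 = 270/60 ≈ 4.5000; X = C×(1-|H' mod 2 - 1|) = 0.1372
m = L - C/2 = 0.28 - 0.1372 = 0.1428
Sector ⌊H'⌋ = 4 → (R',G',B') = (0.1372, 0.0, 0.2744)
RGB = ((R'+m)×255, (G'+m)×255, (B'+m)×255) = (71.4, 36.414, 106.386)
Round half up → RGB(71, 36, 106)


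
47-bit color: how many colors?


Colors = 2^bits = 2^47
= 140,737,488,355,328 colors


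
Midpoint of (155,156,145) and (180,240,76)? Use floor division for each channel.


Midpoint: each channel = ⌊(C₁+C₂)/2⌋
R: ⌊(155+180)/2⌋ = 167
G: ⌊(156+240)/2⌋ = 198
B: ⌊(145+76)/2⌋ = 110
= RGB(167, 198, 110)


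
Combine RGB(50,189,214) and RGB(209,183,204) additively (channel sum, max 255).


Additive: each channel = min(255, C₁+C₂)
R: 50+209 = 259 → 255
G: 189+183 = 372 → 255
B: 214+204 = 418 → 255
= RGB(255, 255, 255)


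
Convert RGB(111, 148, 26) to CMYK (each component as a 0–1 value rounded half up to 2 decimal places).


R'=111/255≈0.4353, G'=148/255≈0.5804, B'=26/255≈0.1020
K = 1 - max(R',G',B') = 1 - 148/255 = 107/255 = 0.41960… → 0.42
(1-R'-K)/(1-K) simplifies to (max-R)/max with max = 148:
C = (148-111)/148 = 37/148 = 0.25 → 0.25
M = (148-148)/148 = 0/148 = 0 → 0.00
Y = (148-26)/148 = 122/148 = 0.82432… → 0.82
= CMYK(0.25, 0.00, 0.82, 0.42)


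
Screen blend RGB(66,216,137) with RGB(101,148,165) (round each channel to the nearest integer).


Screen: C = 255 - (255-A)×(255-B)/255, rounded to nearest integer
R: 255 - (255-66)×(255-101)/255 = 255 - 29106/255 ≈ 255 - 114.141 = 140.859 → 141
G: 255 - (255-216)×(255-148)/255 = 255 - 4173/255 ≈ 255 - 16.365 = 238.635 → 239
B: 255 - (255-137)×(255-165)/255 = 255 - 10620/255 ≈ 255 - 41.647 = 213.353 → 213
= RGB(141, 239, 213)


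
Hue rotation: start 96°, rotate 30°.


New hue = (H + rotation) mod 360
New hue = (96 + 30) mod 360
= 126 mod 360
= 126°


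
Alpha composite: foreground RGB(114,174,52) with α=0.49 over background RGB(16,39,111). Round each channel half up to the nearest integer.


C = α×F + (1-α)×B, with 1-α = 0.51
R: 0.49×114 + 0.51×16 = 55.86 + 8.16 = 64.02 → 64
G: 0.49×174 + 0.51×39 = 85.26 + 19.89 = 105.15 → 105
B: 0.49×52 + 0.51×111 = 25.48 + 56.61 = 82.09 → 82
= RGB(64, 105, 82)


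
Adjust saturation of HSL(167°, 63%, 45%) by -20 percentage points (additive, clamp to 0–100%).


Original S = 63%
Adjustment = -20 percentage points
New S = 63 + (-20) = 43
Clamp to [0, 100] → 43
= HSL(167°, 43%, 45%)


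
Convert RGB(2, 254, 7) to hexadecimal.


R = 2 → 02 (hex)
G = 254 → FE (hex)
B = 7 → 07 (hex)
Hex = #02FE07


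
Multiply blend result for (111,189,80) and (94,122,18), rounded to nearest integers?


Multiply: C = A×B/255, rounded to nearest integer
R: 111×94/255 = 10434/255 ≈ 40.918 → 41
G: 189×122/255 = 23058/255 ≈ 90.424 → 90
B: 80×18/255 = 1440/255 ≈ 5.647 → 6
= RGB(41, 90, 6)


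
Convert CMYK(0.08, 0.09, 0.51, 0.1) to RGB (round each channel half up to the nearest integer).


R = 255 × (1-C) × (1-K) = 255 × 0.92 × 0.90 = 211.14 → 211
G = 255 × (1-M) × (1-K) = 255 × 0.91 × 0.90 = 208.845 → 209
B = 255 × (1-Y) × (1-K) = 255 × 0.49 × 0.90 = 112.455 → 112
= RGB(211, 209, 112)


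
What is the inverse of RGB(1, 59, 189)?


Invert: (255-R, 255-G, 255-B)
R: 255-1 = 254
G: 255-59 = 196
B: 255-189 = 66
= RGB(254, 196, 66)


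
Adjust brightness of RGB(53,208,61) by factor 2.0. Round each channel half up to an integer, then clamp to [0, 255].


Multiply each channel by 2.0, round half up, clamp to [0, 255]
R: 53×2.0 = 106
G: 208×2.0 = 416 → clamp → 255
B: 61×2.0 = 122
= RGB(106, 255, 122)


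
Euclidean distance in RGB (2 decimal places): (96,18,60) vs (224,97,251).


d = √[(R₁-R₂)² + (G₁-G₂)² + (B₁-B₂)²]
d = √[(96-224)² + (18-97)² + (60-251)²]
d = √[16384 + 6241 + 36481]
d = √59106
d ≈ 243.12


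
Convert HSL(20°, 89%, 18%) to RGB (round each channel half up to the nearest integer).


H=20°, S=0.89, L=0.18
C = (1-|2L-1|)×S = (1-|-0.64|)×0.89 = 0.3204
H' = H/60 = 20/60 ≈ 0.3333; X = C×(1-|H' mod 2 - 1|) = 0.1068
m = L - C/2 = 0.18 - 0.1602 = 0.0198
Sector ⌊H'⌋ = 0 → (R',G',B') = (0.3204, 0.1068, 0.0)
RGB = ((R'+m)×255, (G'+m)×255, (B'+m)×255) = (86.751, 32.283, 5.049)
Round half up → RGB(87, 32, 5)


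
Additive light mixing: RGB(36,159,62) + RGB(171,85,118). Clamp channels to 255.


Additive: each channel = min(255, C₁+C₂)
R: 36+171 = 207 → 207
G: 159+85 = 244 → 244
B: 62+118 = 180 → 180
= RGB(207, 244, 180)


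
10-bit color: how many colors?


Colors = 2^bits = 2^10
= 1,024 colors


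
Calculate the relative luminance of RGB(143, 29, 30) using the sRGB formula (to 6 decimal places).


Linearize each channel (sRGB transfer function): c = v/255; c_lin = c/12.92 if c ≤ 0.04045, else ((c+0.055)/1.055)^2.4
  R: 143/255 ≈ 0.560784 > 0.04045 → ((0.560784+0.055)/1.055)^2.4 ≈ 0.274677
  G: 29/255 ≈ 0.113725 > 0.04045 → ((0.113725+0.055)/1.055)^2.4 ≈ 0.012286
  B: 30/255 ≈ 0.117647 > 0.04045 → ((0.117647+0.055)/1.055)^2.4 ≈ 0.012983
R_lin = 0.274677, G_lin = 0.012286, B_lin = 0.012983
L = 0.2126×R + 0.7152×G + 0.0722×B
L = 0.2126×0.274677 + 0.7152×0.012286 + 0.0722×0.012983
L ≈ 0.068121


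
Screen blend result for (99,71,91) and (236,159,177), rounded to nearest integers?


Screen: C = 255 - (255-A)×(255-B)/255, rounded to nearest integer
R: 255 - (255-99)×(255-236)/255 = 255 - 2964/255 ≈ 255 - 11.624 = 243.376 → 243
G: 255 - (255-71)×(255-159)/255 = 255 - 17664/255 ≈ 255 - 69.271 = 185.729 → 186
B: 255 - (255-91)×(255-177)/255 = 255 - 12792/255 ≈ 255 - 50.165 = 204.835 → 205
= RGB(243, 186, 205)
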